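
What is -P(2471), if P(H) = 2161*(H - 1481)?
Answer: -2139390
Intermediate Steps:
P(H) = -3200441 + 2161*H (P(H) = 2161*(-1481 + H) = -3200441 + 2161*H)
-P(2471) = -(-3200441 + 2161*2471) = -(-3200441 + 5339831) = -1*2139390 = -2139390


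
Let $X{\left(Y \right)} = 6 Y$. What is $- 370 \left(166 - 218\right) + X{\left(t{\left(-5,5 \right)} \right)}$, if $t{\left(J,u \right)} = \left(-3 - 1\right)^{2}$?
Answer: $19336$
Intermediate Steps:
$t{\left(J,u \right)} = 16$ ($t{\left(J,u \right)} = \left(-4\right)^{2} = 16$)
$- 370 \left(166 - 218\right) + X{\left(t{\left(-5,5 \right)} \right)} = - 370 \left(166 - 218\right) + 6 \cdot 16 = \left(-370\right) \left(-52\right) + 96 = 19240 + 96 = 19336$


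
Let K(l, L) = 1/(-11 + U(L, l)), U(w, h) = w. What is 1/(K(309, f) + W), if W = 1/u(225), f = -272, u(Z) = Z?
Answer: 63675/58 ≈ 1097.8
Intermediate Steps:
K(l, L) = 1/(-11 + L)
W = 1/225 ≈ 0.0044444
1/(K(309, f) + W) = 1/(1/(-11 - 272) + 1/225) = 1/(1/(-283) + 1/225) = 1/(-1/283 + 1/225) = 1/(58/63675) = 63675/58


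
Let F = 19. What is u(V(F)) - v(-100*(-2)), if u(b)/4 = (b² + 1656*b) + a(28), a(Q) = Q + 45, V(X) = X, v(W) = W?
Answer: 127392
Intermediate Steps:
a(Q) = 45 + Q
u(b) = 292 + 4*b² + 6624*b (u(b) = 4*((b² + 1656*b) + (45 + 28)) = 4*((b² + 1656*b) + 73) = 4*(73 + b² + 1656*b) = 292 + 4*b² + 6624*b)
u(V(F)) - v(-100*(-2)) = (292 + 4*19² + 6624*19) - (-100)*(-2) = (292 + 4*361 + 125856) - 1*200 = (292 + 1444 + 125856) - 200 = 127592 - 200 = 127392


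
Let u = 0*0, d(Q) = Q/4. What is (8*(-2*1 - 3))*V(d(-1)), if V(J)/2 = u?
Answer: 0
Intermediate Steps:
d(Q) = Q/4 (d(Q) = Q*(¼) = Q/4)
u = 0
V(J) = 0 (V(J) = 2*0 = 0)
(8*(-2*1 - 3))*V(d(-1)) = (8*(-2*1 - 3))*0 = (8*(-2 - 3))*0 = (8*(-5))*0 = -40*0 = 0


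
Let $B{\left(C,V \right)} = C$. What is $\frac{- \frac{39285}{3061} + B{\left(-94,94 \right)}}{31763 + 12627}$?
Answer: $- \frac{327019}{135877790} \approx -0.0024067$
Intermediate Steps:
$\frac{- \frac{39285}{3061} + B{\left(-94,94 \right)}}{31763 + 12627} = \frac{- \frac{39285}{3061} - 94}{31763 + 12627} = \frac{\left(-39285\right) \frac{1}{3061} - 94}{44390} = \left(- \frac{39285}{3061} - 94\right) \frac{1}{44390} = \left(- \frac{327019}{3061}\right) \frac{1}{44390} = - \frac{327019}{135877790}$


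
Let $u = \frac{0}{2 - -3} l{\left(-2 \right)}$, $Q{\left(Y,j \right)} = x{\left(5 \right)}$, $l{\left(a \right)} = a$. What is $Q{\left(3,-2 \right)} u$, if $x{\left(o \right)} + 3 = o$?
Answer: $0$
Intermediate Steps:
$x{\left(o \right)} = -3 + o$
$Q{\left(Y,j \right)} = 2$ ($Q{\left(Y,j \right)} = -3 + 5 = 2$)
$u = 0$ ($u = \frac{0}{2 - -3} \left(-2\right) = \frac{0}{2 + 3} \left(-2\right) = \frac{0}{5} \left(-2\right) = 0 \cdot \frac{1}{5} \left(-2\right) = 0 \left(-2\right) = 0$)
$Q{\left(3,-2 \right)} u = 2 \cdot 0 = 0$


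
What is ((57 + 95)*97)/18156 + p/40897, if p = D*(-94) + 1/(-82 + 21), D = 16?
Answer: 8779096307/11323520463 ≈ 0.77530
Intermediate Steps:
p = -91745/61 (p = 16*(-94) + 1/(-82 + 21) = -1504 + 1/(-61) = -1504 - 1/61 = -91745/61 ≈ -1504.0)
((57 + 95)*97)/18156 + p/40897 = ((57 + 95)*97)/18156 - 91745/61/40897 = (152*97)*(1/18156) - 91745/61*1/40897 = 14744*(1/18156) - 91745/2494717 = 3686/4539 - 91745/2494717 = 8779096307/11323520463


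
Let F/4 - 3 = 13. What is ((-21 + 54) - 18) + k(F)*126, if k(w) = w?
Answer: 8079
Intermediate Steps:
F = 64 (F = 12 + 4*13 = 12 + 52 = 64)
((-21 + 54) - 18) + k(F)*126 = ((-21 + 54) - 18) + 64*126 = (33 - 18) + 8064 = 15 + 8064 = 8079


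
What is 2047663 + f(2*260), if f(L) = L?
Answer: 2048183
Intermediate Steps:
2047663 + f(2*260) = 2047663 + 2*260 = 2047663 + 520 = 2048183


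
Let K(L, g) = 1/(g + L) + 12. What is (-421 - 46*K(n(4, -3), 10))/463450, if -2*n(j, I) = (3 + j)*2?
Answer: -593/278070 ≈ -0.0021326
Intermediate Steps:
n(j, I) = -3 - j (n(j, I) = -(3 + j)*2/2 = -(6 + 2*j)/2 = -3 - j)
K(L, g) = 12 + 1/(L + g) (K(L, g) = 1/(L + g) + 12 = 12 + 1/(L + g))
(-421 - 46*K(n(4, -3), 10))/463450 = (-421 - 46*(1 + 12*(-3 - 1*4) + 12*10)/((-3 - 1*4) + 10))/463450 = (-421 - 46*(1 + 12*(-3 - 4) + 120)/((-3 - 4) + 10))*(1/463450) = (-421 - 46*(1 + 12*(-7) + 120)/(-7 + 10))*(1/463450) = (-421 - 46*(1 - 84 + 120)/3)*(1/463450) = (-421 - 46*37/3)*(1/463450) = (-421 - 1702/3)*(1/463450) = -2965/3*1/463450 = -593/278070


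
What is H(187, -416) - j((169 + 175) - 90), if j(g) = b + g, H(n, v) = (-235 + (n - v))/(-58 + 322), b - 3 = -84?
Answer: -5663/33 ≈ -171.61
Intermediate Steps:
b = -81 (b = 3 - 84 = -81)
H(n, v) = -235/264 - v/264 + n/264 (H(n, v) = (-235 + n - v)/264 = (-235 + n - v)*(1/264) = -235/264 - v/264 + n/264)
j(g) = -81 + g
H(187, -416) - j((169 + 175) - 90) = (-235/264 - 1/264*(-416) + (1/264)*187) - (-81 + ((169 + 175) - 90)) = (-235/264 + 52/33 + 17/24) - (-81 + (344 - 90)) = 46/33 - (-81 + 254) = 46/33 - 1*173 = 46/33 - 173 = -5663/33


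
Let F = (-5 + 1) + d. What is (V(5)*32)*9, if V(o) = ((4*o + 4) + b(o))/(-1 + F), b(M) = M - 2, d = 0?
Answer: -7776/5 ≈ -1555.2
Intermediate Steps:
b(M) = -2 + M
F = -4 (F = (-5 + 1) + 0 = -4 + 0 = -4)
V(o) = -⅖ - o (V(o) = ((4*o + 4) + (-2 + o))/(-1 - 4) = ((4 + 4*o) + (-2 + o))/(-5) = (2 + 5*o)*(-⅕) = -⅖ - o)
(V(5)*32)*9 = ((-⅖ - 1*5)*32)*9 = ((-⅖ - 5)*32)*9 = -27/5*32*9 = -864/5*9 = -7776/5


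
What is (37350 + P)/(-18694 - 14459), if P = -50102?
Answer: 12752/33153 ≈ 0.38464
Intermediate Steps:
(37350 + P)/(-18694 - 14459) = (37350 - 50102)/(-18694 - 14459) = -12752/(-33153) = -12752*(-1/33153) = 12752/33153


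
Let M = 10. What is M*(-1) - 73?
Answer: -83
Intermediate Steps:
M*(-1) - 73 = 10*(-1) - 73 = -10 - 73 = -83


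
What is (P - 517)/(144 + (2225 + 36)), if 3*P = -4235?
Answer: -5786/7215 ≈ -0.80194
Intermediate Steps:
P = -4235/3 (P = (⅓)*(-4235) = -4235/3 ≈ -1411.7)
(P - 517)/(144 + (2225 + 36)) = (-4235/3 - 517)/(144 + (2225 + 36)) = -5786/(3*(144 + 2261)) = -5786/3/2405 = -5786/3*1/2405 = -5786/7215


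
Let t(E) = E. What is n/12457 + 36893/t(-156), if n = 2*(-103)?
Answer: -459608237/1943292 ≈ -236.51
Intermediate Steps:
n = -206
n/12457 + 36893/t(-156) = -206/12457 + 36893/(-156) = -206*1/12457 + 36893*(-1/156) = -206/12457 - 36893/156 = -459608237/1943292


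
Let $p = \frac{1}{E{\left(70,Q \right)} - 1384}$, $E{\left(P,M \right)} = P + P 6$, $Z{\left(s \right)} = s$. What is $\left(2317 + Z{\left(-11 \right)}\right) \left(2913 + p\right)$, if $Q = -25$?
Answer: $\frac{3002666813}{447} \approx 6.7174 \cdot 10^{6}$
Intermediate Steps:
$E{\left(P,M \right)} = 7 P$ ($E{\left(P,M \right)} = P + 6 P = 7 P$)
$p = - \frac{1}{894}$ ($p = \frac{1}{7 \cdot 70 - 1384} = \frac{1}{490 - 1384} = \frac{1}{-894} = - \frac{1}{894} \approx -0.0011186$)
$\left(2317 + Z{\left(-11 \right)}\right) \left(2913 + p\right) = \left(2317 - 11\right) \left(2913 - \frac{1}{894}\right) = 2306 \cdot \frac{2604221}{894} = \frac{3002666813}{447}$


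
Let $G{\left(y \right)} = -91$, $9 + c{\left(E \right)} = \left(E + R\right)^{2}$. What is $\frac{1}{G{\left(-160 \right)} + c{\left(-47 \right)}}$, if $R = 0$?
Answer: $\frac{1}{2109} \approx 0.00047416$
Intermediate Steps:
$c{\left(E \right)} = -9 + E^{2}$ ($c{\left(E \right)} = -9 + \left(E + 0\right)^{2} = -9 + E^{2}$)
$\frac{1}{G{\left(-160 \right)} + c{\left(-47 \right)}} = \frac{1}{-91 - \left(9 - \left(-47\right)^{2}\right)} = \frac{1}{-91 + \left(-9 + 2209\right)} = \frac{1}{-91 + 2200} = \frac{1}{2109}$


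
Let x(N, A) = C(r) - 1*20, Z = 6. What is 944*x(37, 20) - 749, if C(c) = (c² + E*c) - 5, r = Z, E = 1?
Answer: 15299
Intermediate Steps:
r = 6
C(c) = -5 + c + c² (C(c) = (c² + 1*c) - 5 = (c² + c) - 5 = (c + c²) - 5 = -5 + c + c²)
x(N, A) = 17 (x(N, A) = (-5 + 6 + 6²) - 1*20 = (-5 + 6 + 36) - 20 = 37 - 20 = 17)
944*x(37, 20) - 749 = 944*17 - 749 = 16048 - 749 = 15299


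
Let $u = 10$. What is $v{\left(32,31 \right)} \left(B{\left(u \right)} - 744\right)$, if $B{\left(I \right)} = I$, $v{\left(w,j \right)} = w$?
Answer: $-23488$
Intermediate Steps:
$v{\left(32,31 \right)} \left(B{\left(u \right)} - 744\right) = 32 \left(10 - 744\right) = 32 \left(-734\right) = -23488$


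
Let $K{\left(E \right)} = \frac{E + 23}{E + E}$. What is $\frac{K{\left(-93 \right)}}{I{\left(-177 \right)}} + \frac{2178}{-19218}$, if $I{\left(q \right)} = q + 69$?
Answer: $- \frac{3758077}{32170932} \approx -0.11682$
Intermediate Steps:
$I{\left(q \right)} = 69 + q$
$K{\left(E \right)} = \frac{23 + E}{2 E}$
$\frac{K{\left(-93 \right)}}{I{\left(-177 \right)}} + \frac{2178}{-19218} = \frac{\frac{1}{2} \frac{1}{-93} \left(23 - 93\right)}{69 - 177} + \frac{2178}{-19218} = \frac{\frac{1}{2} \left(- \frac{1}{93}\right) \left(-70\right)}{-108} + 2178 \left(- \frac{1}{19218}\right) = \frac{35}{93} \left(- \frac{1}{108}\right) - \frac{363}{3203} = - \frac{35}{10044} - \frac{363}{3203} = - \frac{3758077}{32170932}$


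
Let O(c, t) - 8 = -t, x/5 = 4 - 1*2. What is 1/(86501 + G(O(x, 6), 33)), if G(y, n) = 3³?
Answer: 1/86528 ≈ 1.1557e-5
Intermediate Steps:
x = 10 (x = 5*(4 - 1*2) = 5*(4 - 2) = 5*2 = 10)
O(c, t) = 8 - t
G(y, n) = 27
1/(86501 + G(O(x, 6), 33)) = 1/(86501 + 27) = 1/86528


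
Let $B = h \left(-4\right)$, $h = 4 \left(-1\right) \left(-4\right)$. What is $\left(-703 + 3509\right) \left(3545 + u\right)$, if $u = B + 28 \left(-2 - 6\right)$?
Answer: $9139142$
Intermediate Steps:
$h = 16$ ($h = \left(-4\right) \left(-4\right) = 16$)
$B = -64$ ($B = 16 \left(-4\right) = -64$)
$u = -288$ ($u = -64 + 28 \left(-2 - 6\right) = -64 + 28 \left(-8\right) = -64 - 224 = -288$)
$\left(-703 + 3509\right) \left(3545 + u\right) = \left(-703 + 3509\right) \left(3545 - 288\right) = 2806 \cdot 3257 = 9139142$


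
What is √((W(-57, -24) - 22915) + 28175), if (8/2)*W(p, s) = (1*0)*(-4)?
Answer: 2*√1315 ≈ 72.526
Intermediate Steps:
W(p, s) = 0 (W(p, s) = ((1*0)*(-4))/4 = (0*(-4))/4 = (¼)*0 = 0)
√((W(-57, -24) - 22915) + 28175) = √((0 - 22915) + 28175) = √(-22915 + 28175) = √5260 = 2*√1315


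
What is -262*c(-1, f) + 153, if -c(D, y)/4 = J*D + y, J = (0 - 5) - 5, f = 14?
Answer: 25305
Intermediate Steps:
J = -10 (J = -5 - 5 = -10)
c(D, y) = -4*y + 40*D (c(D, y) = -4*(-10*D + y) = -4*(y - 10*D) = -4*y + 40*D)
-262*c(-1, f) + 153 = -262*(-4*14 + 40*(-1)) + 153 = -262*(-56 - 40) + 153 = -262*(-96) + 153 = 25152 + 153 = 25305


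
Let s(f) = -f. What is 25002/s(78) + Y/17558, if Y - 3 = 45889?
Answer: -36283795/114127 ≈ -317.92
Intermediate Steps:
Y = 45892 (Y = 3 + 45889 = 45892)
25002/s(78) + Y/17558 = 25002/((-1*78)) + 45892/17558 = 25002/(-78) + 45892*(1/17558) = 25002*(-1/78) + 22946/8779 = -4167/13 + 22946/8779 = -36283795/114127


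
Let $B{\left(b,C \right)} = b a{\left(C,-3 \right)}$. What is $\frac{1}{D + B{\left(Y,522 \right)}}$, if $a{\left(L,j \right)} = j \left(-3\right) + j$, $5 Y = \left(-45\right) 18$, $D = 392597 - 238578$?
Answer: $\frac{1}{153047} \approx 6.5339 \cdot 10^{-6}$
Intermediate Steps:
$D = 154019$ ($D = 392597 - 238578 = 154019$)
$Y = -162$ ($Y = \frac{\left(-45\right) 18}{5} = \frac{1}{5} \left(-810\right) = -162$)
$a{\left(L,j \right)} = - 2 j$ ($a{\left(L,j \right)} = - 3 j + j = - 2 j$)
$B{\left(b,C \right)} = 6 b$ ($B{\left(b,C \right)} = b \left(\left(-2\right) \left(-3\right)\right) = b 6 = 6 b$)
$\frac{1}{D + B{\left(Y,522 \right)}} = \frac{1}{154019 + 6 \left(-162\right)} = \frac{1}{154019 - 972} = \frac{1}{153047}$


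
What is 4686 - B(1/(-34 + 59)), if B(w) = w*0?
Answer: 4686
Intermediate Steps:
B(w) = 0
4686 - B(1/(-34 + 59)) = 4686 - 1*0 = 4686 + 0 = 4686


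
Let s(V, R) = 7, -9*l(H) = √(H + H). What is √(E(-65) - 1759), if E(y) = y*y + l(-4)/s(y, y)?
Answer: √(1087506 - 14*I*√2)/21 ≈ 49.659 - 0.00045204*I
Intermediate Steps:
l(H) = -√2*√H/9 (l(H) = -√(H + H)/9 = -√2*√H/9)
E(y) = y² - 2*I*√2/63 (E(y) = y*y - √2*√(-4)/9/7 = y² - √2*2*I/9*(⅐) = y² - 2*I*√2/9*(⅐) = y² - 2*I*√2/63)
√(E(-65) - 1759) = √(((-65)² - 2*I*√2/63) - 1759) = √((4225 - 2*I*√2/63) - 1759) = √(2466 - 2*I*√2/63)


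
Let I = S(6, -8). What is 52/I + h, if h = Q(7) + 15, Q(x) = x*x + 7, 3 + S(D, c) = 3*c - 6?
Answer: 2291/33 ≈ 69.424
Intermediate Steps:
S(D, c) = -9 + 3*c (S(D, c) = -3 + (3*c - 6) = -3 + (-6 + 3*c) = -9 + 3*c)
I = -33 (I = -9 + 3*(-8) = -9 - 24 = -33)
Q(x) = 7 + x**2 (Q(x) = x**2 + 7 = 7 + x**2)
h = 71 (h = (7 + 7**2) + 15 = (7 + 49) + 15 = 56 + 15 = 71)
52/I + h = 52/(-33) + 71 = -1/33*52 + 71 = -52/33 + 71 = 2291/33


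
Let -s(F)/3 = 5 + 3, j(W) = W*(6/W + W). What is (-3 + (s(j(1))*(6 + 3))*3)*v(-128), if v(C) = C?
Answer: 83328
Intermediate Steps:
j(W) = W*(W + 6/W)
s(F) = -24 (s(F) = -3*(5 + 3) = -3*8 = -24)
(-3 + (s(j(1))*(6 + 3))*3)*v(-128) = (-3 - 24*(6 + 3)*3)*(-128) = (-3 - 24*9*3)*(-128) = (-3 - 216*3)*(-128) = (-3 - 648)*(-128) = -651*(-128) = 83328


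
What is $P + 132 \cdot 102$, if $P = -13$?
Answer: $13451$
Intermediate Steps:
$P + 132 \cdot 102 = -13 + 132 \cdot 102 = -13 + 13464 = 13451$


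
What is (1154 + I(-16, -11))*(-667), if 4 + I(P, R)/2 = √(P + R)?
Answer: -764382 - 4002*I*√3 ≈ -7.6438e+5 - 6931.7*I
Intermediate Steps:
I(P, R) = -8 + 2*√(P + R)
(1154 + I(-16, -11))*(-667) = (1154 + (-8 + 2*√(-16 - 11)))*(-667) = (1154 + (-8 + 2*√(-27)))*(-667) = (1154 + (-8 + 2*(3*I*√3)))*(-667) = (1154 + (-8 + 6*I*√3))*(-667) = (1146 + 6*I*√3)*(-667) = -764382 - 4002*I*√3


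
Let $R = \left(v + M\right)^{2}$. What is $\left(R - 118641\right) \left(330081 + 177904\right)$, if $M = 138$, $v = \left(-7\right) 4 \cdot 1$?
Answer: $-54121229885$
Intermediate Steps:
$v = -28$ ($v = \left(-28\right) 1 = -28$)
$R = 12100$ ($R = \left(-28 + 138\right)^{2} = 110^{2} = 12100$)
$\left(R - 118641\right) \left(330081 + 177904\right) = \left(12100 - 118641\right) \left(330081 + 177904\right) = \left(-106541\right) 507985 = -54121229885$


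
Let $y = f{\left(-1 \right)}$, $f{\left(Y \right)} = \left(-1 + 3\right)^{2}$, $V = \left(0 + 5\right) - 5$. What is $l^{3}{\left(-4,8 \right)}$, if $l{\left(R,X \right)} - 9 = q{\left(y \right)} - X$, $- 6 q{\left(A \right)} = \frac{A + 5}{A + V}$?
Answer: $\frac{125}{512} \approx 0.24414$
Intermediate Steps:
$V = 0$ ($V = 5 - 5 = 0$)
$f{\left(Y \right)} = 4$ ($f{\left(Y \right)} = 2^{2} = 4$)
$y = 4$
$q{\left(A \right)} = - \frac{5 + A}{6 A}$ ($q{\left(A \right)} = - \frac{\left(A + 5\right) \frac{1}{A + 0}}{6} = - \frac{\left(5 + A\right) \frac{1}{A}}{6} = - \frac{\frac{1}{A} \left(5 + A\right)}{6} = - \frac{5 + A}{6 A}$)
$l{\left(R,X \right)} = \frac{69}{8} - X$ ($l{\left(R,X \right)} = 9 - \left(X - \frac{-5 - 4}{6 \cdot 4}\right) = 9 - \left(X - \frac{-5 - 4}{24}\right) = 9 - \left(\frac{3}{8} + X\right) = \frac{69}{8} - X$)
$l^{3}{\left(-4,8 \right)} = \left(\frac{69}{8} - 8\right)^{3} = \left(\frac{5}{8}\right)^{3} = \frac{125}{512}$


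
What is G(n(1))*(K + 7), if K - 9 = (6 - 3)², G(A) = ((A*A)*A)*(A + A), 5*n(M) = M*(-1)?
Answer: 2/25 ≈ 0.080000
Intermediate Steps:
n(M) = -M/5 (n(M) = (M*(-1))/5 = (-M)/5 = -M/5)
G(A) = 2*A⁴ (G(A) = (A²*A)*(2*A) = A³*(2*A) = 2*A⁴)
K = 18 (K = 9 + (6 - 3)² = 9 + 3² = 9 + 9 = 18)
G(n(1))*(K + 7) = (2*(-⅕*1)⁴)*(18 + 7) = (2*(-⅕)⁴)*25 = (2*(1/625))*25 = (2/625)*25 = 2/25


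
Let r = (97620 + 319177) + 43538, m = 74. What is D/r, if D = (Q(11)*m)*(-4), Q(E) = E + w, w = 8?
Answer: -5624/460335 ≈ -0.012217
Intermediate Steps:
Q(E) = 8 + E (Q(E) = E + 8 = 8 + E)
r = 460335 (r = 416797 + 43538 = 460335)
D = -5624 (D = ((8 + 11)*74)*(-4) = (19*74)*(-4) = 1406*(-4) = -5624)
D/r = -5624/460335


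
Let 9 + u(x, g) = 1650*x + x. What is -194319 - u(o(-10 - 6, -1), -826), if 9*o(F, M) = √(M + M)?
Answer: -194310 - 1651*I*√2/9 ≈ -1.9431e+5 - 259.43*I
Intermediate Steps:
o(F, M) = √2*√M/9 (o(F, M) = √(M + M)/9 = √(2*M)/9 = (√2*√M)/9 = √2*√M/9)
u(x, g) = -9 + 1651*x (u(x, g) = -9 + (1650*x + x) = -9 + 1651*x)
-194319 - u(o(-10 - 6, -1), -826) = -194319 - (-9 + 1651*(√2*√(-1)/9)) = -194319 - (-9 + 1651*(√2*I/9)) = -194319 - (-9 + 1651*(I*√2/9)) = -194319 - (-9 + 1651*I*√2/9) = -194319 + (9 - 1651*I*√2/9) = -194310 - 1651*I*√2/9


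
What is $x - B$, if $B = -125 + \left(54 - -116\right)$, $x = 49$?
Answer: $4$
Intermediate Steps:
$B = 45$ ($B = -125 + \left(54 + 116\right) = -125 + 170 = 45$)
$x - B = 49 - 45 = 4$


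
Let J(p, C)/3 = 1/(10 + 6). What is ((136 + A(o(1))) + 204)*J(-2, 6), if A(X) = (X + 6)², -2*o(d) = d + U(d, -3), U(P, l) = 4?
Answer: 4227/64 ≈ 66.047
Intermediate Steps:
J(p, C) = 3/16 (J(p, C) = 3/(10 + 6) = 3/16)
o(d) = -2 - d/2 (o(d) = -(d + 4)/2 = -(4 + d)/2 = -2 - d/2)
A(X) = (6 + X)²
((136 + A(o(1))) + 204)*J(-2, 6) = ((136 + (6 + (-2 - ½*1))²) + 204)*(3/16) = ((136 + (6 + (-2 - ½))²) + 204)*(3/16) = ((136 + (6 - 5/2)²) + 204)*(3/16) = ((136 + (7/2)²) + 204)*(3/16) = ((136 + 49/4) + 204)*(3/16) = (593/4 + 204)*(3/16) = (1409/4)*(3/16) = 4227/64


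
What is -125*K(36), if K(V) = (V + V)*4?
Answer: -36000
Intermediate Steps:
K(V) = 8*V (K(V) = (2*V)*4 = 8*V)
-125*K(36) = -1000*36 = -125*288 = -36000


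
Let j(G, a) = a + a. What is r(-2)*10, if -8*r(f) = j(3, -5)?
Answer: 25/2 ≈ 12.500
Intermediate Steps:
j(G, a) = 2*a
r(f) = 5/4 (r(f) = -(-5)/4 = -⅛*(-10) = 5/4)
r(-2)*10 = (5/4)*10 = 25/2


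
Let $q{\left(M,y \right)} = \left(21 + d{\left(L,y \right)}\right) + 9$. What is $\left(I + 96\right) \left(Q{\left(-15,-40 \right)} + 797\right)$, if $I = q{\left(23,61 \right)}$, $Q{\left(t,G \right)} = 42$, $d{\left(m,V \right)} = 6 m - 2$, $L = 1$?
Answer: $109070$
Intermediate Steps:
$d{\left(m,V \right)} = -2 + 6 m$
$q{\left(M,y \right)} = 34$ ($q{\left(M,y \right)} = \left(21 + \left(-2 + 6 \cdot 1\right)\right) + 9 = \left(21 + \left(-2 + 6\right)\right) + 9 = \left(21 + 4\right) + 9 = 25 + 9 = 34$)
$I = 34$
$\left(I + 96\right) \left(Q{\left(-15,-40 \right)} + 797\right) = \left(34 + 96\right) \left(42 + 797\right) = 130 \cdot 839 = 109070$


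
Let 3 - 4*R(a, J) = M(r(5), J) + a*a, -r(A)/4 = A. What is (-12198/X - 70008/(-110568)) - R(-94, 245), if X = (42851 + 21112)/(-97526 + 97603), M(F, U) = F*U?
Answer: 380801554583/392903388 ≈ 969.20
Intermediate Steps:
r(A) = -4*A
X = 63963/77 ≈ 830.69
R(a, J) = 3/4 + 5*J - a**2/4 (R(a, J) = 3/4 - ((-4*5)*J + a*a)/4 = 3/4 - (-20*J + a**2)/4 = 3/4 - (a**2 - 20*J)/4 = 3/4 + (5*J - a**2/4) = 3/4 + 5*J - a**2/4)
(-12198/X - 70008/(-110568)) - R(-94, 245) = (-12198/63963/77 - 70008/(-110568)) - (3/4 + 5*245 - 1/4*(-94)**2) = (-12198*77/63963 - 70008*(-1/110568)) - (3/4 + 1225 - 1/4*8836) = (-313082/21321 + 2917/4607) - (3/4 + 1225 - 2209) = -1380175417/98225847 - 1*(-3933/4) = -1380175417/98225847 + 3933/4 = 380801554583/392903388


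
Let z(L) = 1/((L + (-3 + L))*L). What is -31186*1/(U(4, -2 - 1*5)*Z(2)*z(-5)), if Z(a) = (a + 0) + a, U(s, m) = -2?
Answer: 1013545/4 ≈ 2.5339e+5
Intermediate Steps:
z(L) = 1/(L*(-3 + 2*L)) (z(L) = 1/((-3 + 2*L)*L) = 1/(L*(-3 + 2*L)))
Z(a) = 2*a (Z(a) = a + a = 2*a)
-31186*1/(U(4, -2 - 1*5)*Z(2)*z(-5)) = -31186/(((2*2)*(-2))*(1/((-5)*(-3 + 2*(-5))))) = -31186/((4*(-2))*(-1/(5*(-3 - 10)))) = -31186/((-(-8)/(5*(-13)))) = -31186/((-(-8)*(-1)/(5*13))) = -31186/((-8*1/65)) = -31186/(-8/65) = -31186*(-65/8) = 1013545/4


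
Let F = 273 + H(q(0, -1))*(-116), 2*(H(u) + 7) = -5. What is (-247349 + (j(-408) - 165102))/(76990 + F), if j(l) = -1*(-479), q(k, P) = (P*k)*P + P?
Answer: -411972/78365 ≈ -5.2571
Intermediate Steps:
q(k, P) = P + k*P² (q(k, P) = k*P² + P = P + k*P²)
j(l) = 479
H(u) = -19/2 (H(u) = -7 + (½)*(-5) = -7 - 5/2 = -19/2)
F = 1375 (F = 273 - 19/2*(-116) = 273 + 1102 = 1375)
(-247349 + (j(-408) - 165102))/(76990 + F) = (-247349 + (479 - 165102))/(76990 + 1375) = (-247349 - 164623)/78365 = -411972*1/78365 = -411972/78365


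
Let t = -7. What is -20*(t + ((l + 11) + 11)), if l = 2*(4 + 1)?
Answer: -500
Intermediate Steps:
l = 10 (l = 2*5 = 10)
-20*(t + ((l + 11) + 11)) = -20*(-7 + ((10 + 11) + 11)) = -20*(-7 + (21 + 11)) = -20*(-7 + 32) = -20*25 = -500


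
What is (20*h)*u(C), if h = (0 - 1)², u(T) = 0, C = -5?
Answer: 0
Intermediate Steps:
h = 1 (h = (-1)² = 1)
(20*h)*u(C) = (20*1)*0 = 20*0 = 0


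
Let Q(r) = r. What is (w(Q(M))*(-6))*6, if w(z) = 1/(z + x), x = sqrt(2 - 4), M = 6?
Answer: -108/19 + 18*I*sqrt(2)/19 ≈ -5.6842 + 1.3398*I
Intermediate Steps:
x = I*sqrt(2) (x = sqrt(-2) = I*sqrt(2) ≈ 1.4142*I)
w(z) = 1/(z + I*sqrt(2))
(w(Q(M))*(-6))*6 = (-6/(6 + I*sqrt(2)))*6 = -6/(6 + I*sqrt(2))*6 = -36/(6 + I*sqrt(2))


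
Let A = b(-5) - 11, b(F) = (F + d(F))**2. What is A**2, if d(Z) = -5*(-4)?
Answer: 45796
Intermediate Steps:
d(Z) = 20
b(F) = (20 + F)**2 (b(F) = (F + 20)**2 = (20 + F)**2)
A = 214 (A = (20 - 5)**2 - 11 = 15**2 - 11 = 225 - 11 = 214)
A**2 = 214**2 = 45796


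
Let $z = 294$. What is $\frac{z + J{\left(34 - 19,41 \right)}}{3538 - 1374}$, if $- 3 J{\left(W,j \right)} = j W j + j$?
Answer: $- \frac{12187}{3246} \approx -3.7545$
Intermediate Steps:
$J{\left(W,j \right)} = - \frac{j}{3} - \frac{W j^{2}}{3}$ ($J{\left(W,j \right)} = - \frac{j W j + j}{3} = - \frac{W j j + j}{3} = - \frac{W j^{2} + j}{3} = - \frac{j + W j^{2}}{3} = - \frac{j}{3} - \frac{W j^{2}}{3}$)
$\frac{z + J{\left(34 - 19,41 \right)}}{3538 - 1374} = \frac{294 - \frac{41 \left(1 + \left(34 - 19\right) 41\right)}{3}}{3538 - 1374} = \frac{294 - \frac{41 \left(1 + \left(34 - 19\right) 41\right)}{3}}{2164} = \left(294 - \frac{41 \left(1 + 15 \cdot 41\right)}{3}\right) \frac{1}{2164} = \left(294 - \frac{41 \left(1 + 615\right)}{3}\right) \frac{1}{2164} = \left(294 - \frac{41}{3} \cdot 616\right) \frac{1}{2164} = \left(294 - \frac{25256}{3}\right) \frac{1}{2164} = \left(- \frac{24374}{3}\right) \frac{1}{2164} = - \frac{12187}{3246}$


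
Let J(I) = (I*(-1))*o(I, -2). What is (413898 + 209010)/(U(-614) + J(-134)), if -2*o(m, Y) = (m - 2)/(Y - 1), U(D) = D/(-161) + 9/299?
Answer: -355567212/1731571 ≈ -205.34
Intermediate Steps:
U(D) = 9/299 - D/161 (U(D) = D*(-1/161) + 9*(1/299) = -D/161 + 9/299 = 9/299 - D/161)
o(m, Y) = -(-2 + m)/(2*(-1 + Y)) (o(m, Y) = -(m - 2)/(2*(Y - 1)) = -(-2 + m)/(2*(-1 + Y)))
J(I) = -I*(-⅓ + I/6) (J(I) = (I*(-1))*((2 - I)/(2*(-1 - 2))) = (-I)*((½)*(2 - I)/(-3)) = (-I)*((½)*(-⅓)*(2 - I)) = (-I)*(-⅓ + I/6) = -I*(-⅓ + I/6))
(413898 + 209010)/(U(-614) + J(-134)) = (413898 + 209010)/((9/299 - 1/161*(-614)) + (⅙)*(-134)*(2 - 1*(-134))) = 622908/((9/299 + 614/161) + (⅙)*(-134)*(2 + 134)) = 622908/(8045/2093 + (⅙)*(-134)*136) = 622908/(8045/2093 - 9112/3) = 622908/(-19047281/6279) = 622908*(-6279/19047281) = -355567212/1731571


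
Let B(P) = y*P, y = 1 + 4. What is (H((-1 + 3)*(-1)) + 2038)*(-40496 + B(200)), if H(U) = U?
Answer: -80413856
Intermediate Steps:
y = 5
B(P) = 5*P
(H((-1 + 3)*(-1)) + 2038)*(-40496 + B(200)) = ((-1 + 3)*(-1) + 2038)*(-40496 + 5*200) = (2*(-1) + 2038)*(-40496 + 1000) = (-2 + 2038)*(-39496) = 2036*(-39496) = -80413856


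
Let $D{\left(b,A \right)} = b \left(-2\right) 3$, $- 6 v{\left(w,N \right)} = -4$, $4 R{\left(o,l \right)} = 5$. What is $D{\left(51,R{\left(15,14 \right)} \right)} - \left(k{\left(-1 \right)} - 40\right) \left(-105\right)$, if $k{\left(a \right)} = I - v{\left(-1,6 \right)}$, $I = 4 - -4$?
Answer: $-3736$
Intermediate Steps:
$R{\left(o,l \right)} = \frac{5}{4}$ ($R{\left(o,l \right)} = \frac{1}{4} \cdot 5 = \frac{5}{4}$)
$v{\left(w,N \right)} = \frac{2}{3}$ ($v{\left(w,N \right)} = \left(- \frac{1}{6}\right) \left(-4\right) = \frac{2}{3}$)
$I = 8$ ($I = 4 + 4 = 8$)
$D{\left(b,A \right)} = - 6 b$ ($D{\left(b,A \right)} = - 2 b 3 = - 6 b$)
$k{\left(a \right)} = \frac{22}{3}$ ($k{\left(a \right)} = 8 - \frac{2}{3} = \frac{22}{3}$)
$D{\left(51,R{\left(15,14 \right)} \right)} - \left(k{\left(-1 \right)} - 40\right) \left(-105\right) = \left(-6\right) 51 - \left(\frac{22}{3} - 40\right) \left(-105\right) = -306 - \left(- \frac{98}{3}\right) \left(-105\right) = -306 - 3430 = -3736$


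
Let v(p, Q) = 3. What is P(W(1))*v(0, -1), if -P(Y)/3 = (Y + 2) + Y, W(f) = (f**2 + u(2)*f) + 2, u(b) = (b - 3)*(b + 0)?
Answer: -36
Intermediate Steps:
u(b) = b*(-3 + b) (u(b) = (-3 + b)*b = b*(-3 + b))
W(f) = 2 + f**2 - 2*f (W(f) = (f**2 + (2*(-3 + 2))*f) + 2 = (f**2 + (2*(-1))*f) + 2 = (f**2 - 2*f) + 2 = 2 + f**2 - 2*f)
P(Y) = -6 - 6*Y (P(Y) = -3*((Y + 2) + Y) = -3*((2 + Y) + Y) = -3*(2 + 2*Y) = -6 - 6*Y)
P(W(1))*v(0, -1) = (-6 - 6*(2 + 1**2 - 2*1))*3 = (-6 - 6*(2 + 1 - 2))*3 = (-6 - 6*1)*3 = (-6 - 6)*3 = -12*3 = -36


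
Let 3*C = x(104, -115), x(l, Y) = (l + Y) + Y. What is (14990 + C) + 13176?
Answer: 28124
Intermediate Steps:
x(l, Y) = l + 2*Y (x(l, Y) = (Y + l) + Y = l + 2*Y)
C = -42 (C = (104 + 2*(-115))/3 = (104 - 230)/3 = (⅓)*(-126) = -42)
(14990 + C) + 13176 = (14990 - 42) + 13176 = 14948 + 13176 = 28124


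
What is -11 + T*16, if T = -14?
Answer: -235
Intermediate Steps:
-11 + T*16 = -11 - 14*16 = -11 - 224 = -235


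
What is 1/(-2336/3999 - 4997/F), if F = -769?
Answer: 3075231/18186619 ≈ 0.16909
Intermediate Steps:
1/(-2336/3999 - 4997/F) = 1/(-2336/3999 - 4997/(-769)) = 1/(-2336*1/3999 - 4997*(-1/769)) = 1/(-2336/3999 + 4997/769) = 1/(18186619/3075231) = 3075231/18186619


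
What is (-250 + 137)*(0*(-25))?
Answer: 0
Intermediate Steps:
(-250 + 137)*(0*(-25)) = -113*0 = 0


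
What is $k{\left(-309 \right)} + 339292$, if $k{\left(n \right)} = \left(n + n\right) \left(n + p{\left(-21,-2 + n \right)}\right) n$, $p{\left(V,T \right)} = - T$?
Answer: $721216$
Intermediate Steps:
$k{\left(n \right)} = 4 n^{2}$ ($k{\left(n \right)} = \left(n + n\right) \left(n - \left(-2 + n\right)\right) n = 2 n \left(n - \left(-2 + n\right)\right) n = 2 n 2 n = 4 n n = 4 n^{2}$)
$k{\left(-309 \right)} + 339292 = 4 \left(-309\right)^{2} + 339292 = 4 \cdot 95481 + 339292 = 381924 + 339292 = 721216$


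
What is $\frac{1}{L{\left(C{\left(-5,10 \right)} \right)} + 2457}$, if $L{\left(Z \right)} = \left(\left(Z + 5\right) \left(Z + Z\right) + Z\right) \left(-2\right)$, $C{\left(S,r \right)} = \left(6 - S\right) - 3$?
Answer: $\frac{1}{2025} \approx 0.00049383$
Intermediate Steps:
$C{\left(S,r \right)} = 3 - S$
$L{\left(Z \right)} = - 2 Z - 4 Z \left(5 + Z\right)$ ($L{\left(Z \right)} = \left(\left(5 + Z\right) 2 Z + Z\right) \left(-2\right) = \left(2 Z \left(5 + Z\right) + Z\right) \left(-2\right) = \left(Z + 2 Z \left(5 + Z\right)\right) \left(-2\right) = - 2 Z - 4 Z \left(5 + Z\right)$)
$\frac{1}{L{\left(C{\left(-5,10 \right)} \right)} + 2457} = \frac{1}{- 2 \left(3 - -5\right) \left(11 + 2 \left(3 - -5\right)\right) + 2457} = \frac{1}{- 2 \left(3 + 5\right) \left(11 + 2 \left(3 + 5\right)\right) + 2457} = \frac{1}{\left(-2\right) 8 \left(11 + 2 \cdot 8\right) + 2457} = \frac{1}{\left(-2\right) 8 \left(11 + 16\right) + 2457} = \frac{1}{\left(-2\right) 8 \cdot 27 + 2457} = \frac{1}{-432 + 2457} = \frac{1}{2025}$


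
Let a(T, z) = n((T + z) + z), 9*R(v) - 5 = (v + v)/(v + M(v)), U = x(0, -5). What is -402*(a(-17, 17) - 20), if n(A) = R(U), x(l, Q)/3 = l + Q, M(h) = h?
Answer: 7772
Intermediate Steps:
x(l, Q) = 3*Q + 3*l (x(l, Q) = 3*(l + Q) = 3*(Q + l) = 3*Q + 3*l)
U = -15 (U = 3*(-5) + 3*0 = -15 + 0 = -15)
R(v) = 2/3 (R(v) = 5/9 + ((v + v)/(v + v))/9 = 5/9 + ((2*v)/((2*v)))/9 = 5/9 + ((2*v)*(1/(2*v)))/9 = 5/9 + (1/9)*1 = 5/9 + 1/9 = 2/3)
n(A) = 2/3
a(T, z) = 2/3
-402*(a(-17, 17) - 20) = -402*(2/3 - 20) = -402*(-58/3) = 7772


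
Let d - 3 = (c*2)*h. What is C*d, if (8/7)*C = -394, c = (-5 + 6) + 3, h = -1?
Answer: 6895/4 ≈ 1723.8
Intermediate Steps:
c = 4 (c = 1 + 3 = 4)
C = -1379/4 (C = (7/8)*(-394) = -1379/4 ≈ -344.75)
d = -5 (d = 3 + (4*2)*(-1) = 3 + 8*(-1) = 3 - 8 = -5)
C*d = -1379/4*(-5) = 6895/4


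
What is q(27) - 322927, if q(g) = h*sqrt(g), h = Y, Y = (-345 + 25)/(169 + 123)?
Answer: -322927 - 240*sqrt(3)/73 ≈ -3.2293e+5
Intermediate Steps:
Y = -80/73 (Y = -320/292 = -320*1/292 = -80/73 ≈ -1.0959)
h = -80/73 ≈ -1.0959
q(g) = -80*sqrt(g)/73
q(27) - 322927 = -240*sqrt(3)/73 - 322927 = -322927 - 240*sqrt(3)/73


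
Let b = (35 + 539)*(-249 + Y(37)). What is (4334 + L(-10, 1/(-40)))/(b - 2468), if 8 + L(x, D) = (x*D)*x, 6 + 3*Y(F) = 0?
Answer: -8647/293084 ≈ -0.029503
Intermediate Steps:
Y(F) = -2 (Y(F) = -2 + (1/3)*0 = -2 + 0 = -2)
L(x, D) = -8 + D*x**2 (L(x, D) = -8 + (x*D)*x = -8 + (D*x)*x = -8 + D*x**2)
b = -144074 (b = (35 + 539)*(-249 - 2) = 574*(-251) = -144074)
(4334 + L(-10, 1/(-40)))/(b - 2468) = (4334 + (-8 + (-10)**2/(-40)))/(-144074 - 2468) = (4334 + (-8 - 1/40*100))/(-146542) = (4334 + (-8 - 5/2))*(-1/146542) = (4334 - 21/2)*(-1/146542) = (8647/2)*(-1/146542) = -8647/293084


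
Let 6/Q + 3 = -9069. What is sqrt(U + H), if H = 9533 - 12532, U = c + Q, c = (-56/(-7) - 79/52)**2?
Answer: I*sqrt(31735047561)/3276 ≈ 54.378*I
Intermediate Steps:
Q = -1/1512 (Q = 6/(-3 - 9069) = 6/(-9072) = 6*(-1/9072) = -1/1512 ≈ -0.00066138)
c = 113569/2704 (c = (-56*(-1/7) - 79*1/52)**2 = (8 - 79/52)**2 = (337/52)**2 = 113569/2704 ≈ 42.000)
U = 21464203/511056 (U = 113569/2704 - 1/1512 = 21464203/511056 ≈ 42.000)
H = -2999
sqrt(U + H) = sqrt(21464203/511056 - 2999) = sqrt(-1511192741/511056) = I*sqrt(31735047561)/3276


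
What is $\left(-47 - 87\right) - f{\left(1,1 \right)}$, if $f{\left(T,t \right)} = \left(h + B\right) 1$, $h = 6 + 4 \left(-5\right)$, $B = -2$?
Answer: $-118$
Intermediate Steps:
$h = -14$ ($h = 6 - 20 = -14$)
$f{\left(T,t \right)} = -16$ ($f{\left(T,t \right)} = \left(-14 - 2\right) 1 = \left(-16\right) 1 = -16$)
$\left(-47 - 87\right) - f{\left(1,1 \right)} = \left(-47 - 87\right) - -16 = \left(-47 - 87\right) + 16 = -134 + 16 = -118$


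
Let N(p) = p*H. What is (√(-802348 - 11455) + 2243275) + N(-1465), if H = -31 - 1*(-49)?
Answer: 2216905 + I*√813803 ≈ 2.2169e+6 + 902.11*I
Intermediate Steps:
H = 18 (H = -31 + 49 = 18)
N(p) = 18*p (N(p) = p*18 = 18*p)
(√(-802348 - 11455) + 2243275) + N(-1465) = (√(-802348 - 11455) + 2243275) + 18*(-1465) = (√(-813803) + 2243275) - 26370 = (I*√813803 + 2243275) - 26370 = (2243275 + I*√813803) - 26370 = 2216905 + I*√813803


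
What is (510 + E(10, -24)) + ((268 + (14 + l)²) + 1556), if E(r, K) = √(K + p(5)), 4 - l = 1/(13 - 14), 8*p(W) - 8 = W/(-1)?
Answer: 2695 + 3*I*√42/4 ≈ 2695.0 + 4.8606*I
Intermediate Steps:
p(W) = 1 - W/8 (p(W) = 1 + (W/(-1))/8 = 1 + (W*(-1))/8 = 1 + (-W)/8 = 1 - W/8)
l = 5 (l = 4 - 1/(13 - 14) = 4 - 1/(-1) = 4 - 1*(-1) = 4 + 1 = 5)
E(r, K) = √(3/8 + K) (E(r, K) = √(K + (1 - ⅛*5)) = √(K + (1 - 5/8)) = √(K + 3/8) = √(3/8 + K))
(510 + E(10, -24)) + ((268 + (14 + l)²) + 1556) = (510 + √(6 + 16*(-24))/4) + ((268 + (14 + 5)²) + 1556) = (510 + √(6 - 384)/4) + ((268 + 19²) + 1556) = (510 + √(-378)/4) + ((268 + 361) + 1556) = (510 + (3*I*√42)/4) + (629 + 1556) = (510 + 3*I*√42/4) + 2185 = 2695 + 3*I*√42/4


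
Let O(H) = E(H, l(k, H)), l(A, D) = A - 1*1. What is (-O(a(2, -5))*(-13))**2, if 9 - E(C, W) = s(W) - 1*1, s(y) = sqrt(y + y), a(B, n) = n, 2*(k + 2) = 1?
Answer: 16055 - 3380*I*sqrt(5) ≈ 16055.0 - 7557.9*I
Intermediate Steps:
k = -3/2 (k = -2 + (1/2)*1 = -2 + 1/2 = -3/2 ≈ -1.5000)
l(A, D) = -1 + A (l(A, D) = A - 1 = -1 + A)
s(y) = sqrt(2)*sqrt(y) (s(y) = sqrt(2*y) = sqrt(2)*sqrt(y))
E(C, W) = 10 - sqrt(2)*sqrt(W) (E(C, W) = 9 - (sqrt(2)*sqrt(W) - 1*1) = 9 - (sqrt(2)*sqrt(W) - 1) = 9 - (-1 + sqrt(2)*sqrt(W)) = 9 + (1 - sqrt(2)*sqrt(W)) = 10 - sqrt(2)*sqrt(W))
O(H) = 10 - I*sqrt(5) (O(H) = 10 - sqrt(2)*sqrt(-1 - 3/2) = 10 - sqrt(2)*sqrt(-5/2) = 10 - sqrt(2)*I*sqrt(10)/2 = 10 - I*sqrt(5))
(-O(a(2, -5))*(-13))**2 = (-(10 - I*sqrt(5))*(-13))**2 = (-(-130 + 13*I*sqrt(5)))**2 = (130 - 13*I*sqrt(5))**2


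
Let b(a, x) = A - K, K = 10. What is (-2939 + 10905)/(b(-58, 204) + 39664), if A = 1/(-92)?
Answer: 732872/3648167 ≈ 0.20089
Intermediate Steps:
A = -1/92 ≈ -0.010870
b(a, x) = -921/92 (b(a, x) = -1/92 - 1*10 = -1/92 - 10 = -921/92)
(-2939 + 10905)/(b(-58, 204) + 39664) = (-2939 + 10905)/(-921/92 + 39664) = 7966/(3648167/92) = 7966*(92/3648167) = 732872/3648167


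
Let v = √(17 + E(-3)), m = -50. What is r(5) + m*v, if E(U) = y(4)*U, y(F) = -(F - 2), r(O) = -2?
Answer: -2 - 50*√23 ≈ -241.79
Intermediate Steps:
y(F) = 2 - F (y(F) = -(-2 + F) = 2 - F)
E(U) = -2*U (E(U) = (2 - 1*4)*U = (2 - 4)*U = -2*U)
v = √23 (v = √(17 - 2*(-3)) = √(17 + 6) = √23 ≈ 4.7958)
r(5) + m*v = -2 - 50*√23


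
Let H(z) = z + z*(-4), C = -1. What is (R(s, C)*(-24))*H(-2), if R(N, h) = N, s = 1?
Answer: -144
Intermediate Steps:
H(z) = -3*z (H(z) = z - 4*z = -3*z)
(R(s, C)*(-24))*H(-2) = (1*(-24))*(-3*(-2)) = -24*6 = -144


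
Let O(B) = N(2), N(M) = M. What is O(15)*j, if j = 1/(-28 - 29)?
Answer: -2/57 ≈ -0.035088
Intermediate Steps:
O(B) = 2
j = -1/57 (j = 1/(-57) = -1/57 ≈ -0.017544)
O(15)*j = 2*(-1/57) = -2/57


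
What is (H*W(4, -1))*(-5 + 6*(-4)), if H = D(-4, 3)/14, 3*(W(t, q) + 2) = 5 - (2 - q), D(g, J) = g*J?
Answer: -232/7 ≈ -33.143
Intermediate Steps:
D(g, J) = J*g
W(t, q) = -1 + q/3 (W(t, q) = -2 + (5 - (2 - q))/3 = -2 + (5 + (-2 + q))/3 = -2 + (3 + q)/3 = -2 + (1 + q/3) = -1 + q/3)
H = -6/7 (H = (3*(-4))/14 = -12*1/14 = -6/7 ≈ -0.85714)
(H*W(4, -1))*(-5 + 6*(-4)) = (-6*(-1 + (⅓)*(-1))/7)*(-5 + 6*(-4)) = (-6*(-1 - ⅓)/7)*(-5 - 24) = -6/7*(-4/3)*(-29) = (8/7)*(-29) = -232/7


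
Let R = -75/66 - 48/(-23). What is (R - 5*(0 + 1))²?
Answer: 4198401/256036 ≈ 16.398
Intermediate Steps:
R = 481/506 (R = -75*1/66 - 48*(-1/23) = -25/22 + 48/23 = 481/506 ≈ 0.95059)
(R - 5*(0 + 1))² = (481/506 - 5*(0 + 1))² = (481/506 - 5*1)² = (481/506 - 5)² = (-2049/506)² = 4198401/256036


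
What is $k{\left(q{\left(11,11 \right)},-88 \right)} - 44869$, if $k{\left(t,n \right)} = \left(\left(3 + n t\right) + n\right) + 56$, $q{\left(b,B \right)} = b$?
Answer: $-45866$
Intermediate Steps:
$k{\left(t,n \right)} = 59 + n + n t$ ($k{\left(t,n \right)} = \left(3 + n + n t\right) + 56 = 59 + n + n t$)
$k{\left(q{\left(11,11 \right)},-88 \right)} - 44869 = \left(59 - 88 - 968\right) - 44869 = -997 - 44869 = -45866$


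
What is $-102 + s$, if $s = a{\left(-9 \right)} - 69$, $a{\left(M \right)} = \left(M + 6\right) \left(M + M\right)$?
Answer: $-117$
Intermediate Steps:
$a{\left(M \right)} = 2 M \left(6 + M\right)$ ($a{\left(M \right)} = \left(6 + M\right) 2 M = 2 M \left(6 + M\right)$)
$s = -15$ ($s = 2 \left(-9\right) \left(6 - 9\right) - 69 = 2 \left(-9\right) \left(-3\right) - 69 = 54 - 69 = -15$)
$-102 + s = -102 - 15 = -117$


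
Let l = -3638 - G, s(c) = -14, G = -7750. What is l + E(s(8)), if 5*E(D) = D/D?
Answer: 20561/5 ≈ 4112.2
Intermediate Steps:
E(D) = 1/5 (E(D) = (D/D)/5 = (1/5)*1 = 1/5)
l = 4112 (l = -3638 - 1*(-7750) = -3638 + 7750 = 4112)
l + E(s(8)) = 4112 + 1/5 = 20561/5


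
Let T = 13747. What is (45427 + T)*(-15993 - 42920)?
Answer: -3486117862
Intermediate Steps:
(45427 + T)*(-15993 - 42920) = (45427 + 13747)*(-15993 - 42920) = 59174*(-58913) = -3486117862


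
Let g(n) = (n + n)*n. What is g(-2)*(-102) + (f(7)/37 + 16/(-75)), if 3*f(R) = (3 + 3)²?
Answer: -2264092/2775 ≈ -815.89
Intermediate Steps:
g(n) = 2*n² (g(n) = (2*n)*n = 2*n²)
f(R) = 12 (f(R) = (3 + 3)²/3 = (⅓)*6² = (⅓)*36 = 12)
g(-2)*(-102) + (f(7)/37 + 16/(-75)) = (2*(-2)²)*(-102) + (12/37 + 16/(-75)) = (2*4)*(-102) + (12*(1/37) + 16*(-1/75)) = 8*(-102) + (12/37 - 16/75) = -816 + 308/2775 = -2264092/2775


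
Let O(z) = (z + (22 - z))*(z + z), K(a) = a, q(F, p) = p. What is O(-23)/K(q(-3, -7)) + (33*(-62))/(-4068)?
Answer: 688523/4746 ≈ 145.07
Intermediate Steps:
O(z) = 44*z (O(z) = 22*(2*z) = 44*z)
O(-23)/K(q(-3, -7)) + (33*(-62))/(-4068) = (44*(-23))/(-7) + (33*(-62))/(-4068) = -1012*(-⅐) - 2046*(-1/4068) = 1012/7 + 341/678 = 688523/4746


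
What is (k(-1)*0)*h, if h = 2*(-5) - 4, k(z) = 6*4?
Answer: 0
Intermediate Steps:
k(z) = 24
h = -14 (h = -10 - 4 = -14)
(k(-1)*0)*h = (24*0)*(-14) = 0*(-14) = 0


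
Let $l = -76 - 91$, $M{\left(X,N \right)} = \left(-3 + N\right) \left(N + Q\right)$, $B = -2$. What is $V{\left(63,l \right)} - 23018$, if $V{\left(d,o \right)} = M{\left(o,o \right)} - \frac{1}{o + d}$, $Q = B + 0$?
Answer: $\frac{594049}{104} \approx 5712.0$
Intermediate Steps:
$Q = -2$ ($Q = -2 + 0 = -2$)
$M{\left(X,N \right)} = \left(-3 + N\right) \left(-2 + N\right)$ ($M{\left(X,N \right)} = \left(-3 + N\right) \left(N - 2\right) = \left(-3 + N\right) \left(-2 + N\right)$)
$l = -167$
$V{\left(d,o \right)} = 6 + o^{2} - \frac{1}{d + o} - 5 o$ ($V{\left(d,o \right)} = \left(6 + o^{2} - 5 o\right) - \frac{1}{o + d} = \left(6 + o^{2} - 5 o\right) - \frac{1}{d + o} = 6 + o^{2} - \frac{1}{d + o} - 5 o$)
$V{\left(63,l \right)} - 23018 = \frac{-1 + 63 \left(6 + \left(-167\right)^{2} - -835\right) - 167 \left(6 + \left(-167\right)^{2} - -835\right)}{63 - 167} - 23018 = \frac{-1 + 63 \left(6 + 27889 + 835\right) - 167 \left(6 + 27889 + 835\right)}{-104} - 23018 = - \frac{-1 + 63 \cdot 28730 - 4797910}{104} - 23018 = - \frac{-1 + 1809990 - 4797910}{104} - 23018 = \left(- \frac{1}{104}\right) \left(-2987921\right) - 23018 = \frac{2987921}{104} - 23018 = \frac{594049}{104}$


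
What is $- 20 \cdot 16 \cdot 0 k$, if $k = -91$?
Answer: $0$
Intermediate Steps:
$- 20 \cdot 16 \cdot 0 k = - 20 \cdot 16 \cdot 0 \left(-91\right) = \left(-20\right) 0 \left(-91\right) = 0 \left(-91\right) = 0$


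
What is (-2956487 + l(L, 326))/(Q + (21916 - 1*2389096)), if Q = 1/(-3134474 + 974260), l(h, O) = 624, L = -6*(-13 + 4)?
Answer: 6385296634682/5113615376521 ≈ 1.2487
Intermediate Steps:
L = 54 (L = -6*(-9) = 54)
Q = -1/2160214 (Q = 1/(-2160214) = -1/2160214 ≈ -4.6292e-7)
(-2956487 + l(L, 326))/(Q + (21916 - 1*2389096)) = (-2956487 + 624)/(-1/2160214 + (21916 - 1*2389096)) = -2955863/(-1/2160214 + (21916 - 2389096)) = -2955863/(-1/2160214 - 2367180) = -2955863/(-5113615376521/2160214) = -2955863*(-2160214/5113615376521) = 6385296634682/5113615376521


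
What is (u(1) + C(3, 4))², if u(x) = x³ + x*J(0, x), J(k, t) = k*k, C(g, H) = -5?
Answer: 16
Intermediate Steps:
J(k, t) = k²
u(x) = x³ (u(x) = x³ + x*0² = x³ + x*0 = x³ + 0 = x³)
(u(1) + C(3, 4))² = (1³ - 5)² = (1 - 5)² = (-4)² = 16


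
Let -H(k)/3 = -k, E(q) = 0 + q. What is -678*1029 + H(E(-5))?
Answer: -697677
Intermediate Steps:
E(q) = q
H(k) = 3*k (H(k) = -(-3)*k = 3*k)
-678*1029 + H(E(-5)) = -678*1029 + 3*(-5) = -697662 - 15 = -697677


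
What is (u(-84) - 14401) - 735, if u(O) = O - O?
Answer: -15136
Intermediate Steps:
u(O) = 0
(u(-84) - 14401) - 735 = (0 - 14401) - 735 = -14401 - 735 = -15136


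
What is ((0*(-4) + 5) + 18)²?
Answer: 529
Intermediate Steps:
((0*(-4) + 5) + 18)² = ((0 + 5) + 18)² = (5 + 18)² = 23² = 529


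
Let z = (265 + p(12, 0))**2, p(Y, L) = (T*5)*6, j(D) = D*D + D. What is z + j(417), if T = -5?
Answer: 187531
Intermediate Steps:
j(D) = D + D**2 (j(D) = D**2 + D = D + D**2)
p(Y, L) = -150 (p(Y, L) = -5*5*6 = -25*6 = -150)
z = 13225 (z = (265 - 150)**2 = 115**2 = 13225)
z + j(417) = 13225 + 417*(1 + 417) = 13225 + 417*418 = 13225 + 174306 = 187531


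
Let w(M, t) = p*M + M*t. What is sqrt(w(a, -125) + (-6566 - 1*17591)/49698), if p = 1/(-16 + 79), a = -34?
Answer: sqrt(57136744573062)/115962 ≈ 65.184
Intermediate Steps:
p = 1/63 ≈ 0.015873
w(M, t) = M/63 + M*t
sqrt(w(a, -125) + (-6566 - 1*17591)/49698) = sqrt(-34*(1/63 - 125) + (-6566 - 1*17591)/49698) = sqrt(-34*(-7874/63) + (-6566 - 17591)*(1/49698)) = sqrt(267716/63 - 24157*1/49698) = sqrt(267716/63 - 24157/49698) = sqrt(492719551/115962) = sqrt(57136744573062)/115962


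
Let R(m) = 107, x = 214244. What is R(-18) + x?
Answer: 214351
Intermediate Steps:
R(-18) + x = 107 + 214244 = 214351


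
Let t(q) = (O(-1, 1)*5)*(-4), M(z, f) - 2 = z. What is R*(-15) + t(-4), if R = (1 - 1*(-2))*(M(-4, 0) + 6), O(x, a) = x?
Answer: -160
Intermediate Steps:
M(z, f) = 2 + z
t(q) = 20 (t(q) = -1*5*(-4) = -5*(-4) = 20)
R = 12 (R = (1 - 1*(-2))*((2 - 4) + 6) = (1 + 2)*(-2 + 6) = 3*4 = 12)
R*(-15) + t(-4) = 12*(-15) + 20 = -180 + 20 = -160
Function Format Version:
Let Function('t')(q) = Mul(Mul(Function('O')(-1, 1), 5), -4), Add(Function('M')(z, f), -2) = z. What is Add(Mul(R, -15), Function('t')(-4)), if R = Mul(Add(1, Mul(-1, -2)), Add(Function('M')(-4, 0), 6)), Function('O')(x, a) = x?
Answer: -160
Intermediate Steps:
Function('M')(z, f) = Add(2, z)
Function('t')(q) = 20 (Function('t')(q) = Mul(Mul(-1, 5), -4) = Mul(-5, -4) = 20)
R = 12 (R = Mul(Add(1, Mul(-1, -2)), Add(Add(2, -4), 6)) = Mul(Add(1, 2), Add(-2, 6)) = Mul(3, 4) = 12)
Add(Mul(R, -15), Function('t')(-4)) = Add(Mul(12, -15), 20) = Add(-180, 20) = -160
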